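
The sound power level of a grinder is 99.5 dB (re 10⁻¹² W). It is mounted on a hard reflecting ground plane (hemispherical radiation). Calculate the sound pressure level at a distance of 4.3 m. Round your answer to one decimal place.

78.8 dB

L_p = L_w − 10·log₁₀(2π·r²) with r = 4.3 m.
2π·r² = 116.2 m², 10·log₁₀ of that is 20.651 dB.
L_p = 99.5 − 20.651 = 78.85 dB.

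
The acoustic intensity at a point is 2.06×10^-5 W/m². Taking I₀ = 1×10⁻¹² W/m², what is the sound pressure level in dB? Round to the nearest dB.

73 dB

I/I₀ = 2.06×10^-5/10⁻¹² = 2.06×10^7, and L = 10·log₁₀(I/I₀).
L = 10·(0.3139 + 7) = 73.14 dB.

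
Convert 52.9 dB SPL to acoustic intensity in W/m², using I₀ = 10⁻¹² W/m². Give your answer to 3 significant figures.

1.95e-07 W/m²

I = I₀·10^(L/10) = 10⁻¹² × 10^(52.9/10) = 10^(-6.710).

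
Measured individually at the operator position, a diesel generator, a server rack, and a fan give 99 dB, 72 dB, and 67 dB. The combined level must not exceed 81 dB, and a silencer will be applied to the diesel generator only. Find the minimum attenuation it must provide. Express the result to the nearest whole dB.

19 dB

The untreated sources together contribute 10^(72/10) + 10^(67/10) = 2.086e+07, i.e. 73.19 dB.
The limit corresponds to 10^(81/10) = 1.259e+08; subtracting the fixed part leaves 1.050e+08 for the diesel generator, i.e. 80.21 dB.
So the diesel generator must be reduced from 99 to 80.21 dB: IL = 18.79 dB.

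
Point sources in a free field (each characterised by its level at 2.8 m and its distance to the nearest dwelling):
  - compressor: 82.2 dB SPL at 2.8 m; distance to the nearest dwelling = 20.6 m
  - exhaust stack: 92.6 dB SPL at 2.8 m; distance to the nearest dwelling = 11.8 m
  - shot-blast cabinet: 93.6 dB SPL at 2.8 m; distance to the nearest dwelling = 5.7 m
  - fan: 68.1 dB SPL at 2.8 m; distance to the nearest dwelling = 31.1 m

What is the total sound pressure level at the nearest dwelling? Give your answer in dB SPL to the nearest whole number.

88 dB SPL

First find each source's level at the receiver (point-source: −20·log₁₀(r/r_ref)), then combine on an intensity basis.
compressor: 82.2 − 20·log₁₀(20.6/2.8) = 82.2 − 17.33 = 64.87 dB SPL.
exhaust stack: 92.6 − 20·log₁₀(11.8/2.8) = 92.6 − 12.49 = 80.11 dB SPL.
shot-blast cabinet: 93.6 − 20·log₁₀(5.7/2.8) = 93.6 − 6.17 = 87.43 dB SPL.
fan: 68.1 − 20·log₁₀(31.1/2.8) = 68.1 − 20.91 = 47.19 dB SPL.
Σ 10^(L/10) = 6.584e+08 → L_total = 10·log₁₀(6.584e+08) = 88.18 dB SPL.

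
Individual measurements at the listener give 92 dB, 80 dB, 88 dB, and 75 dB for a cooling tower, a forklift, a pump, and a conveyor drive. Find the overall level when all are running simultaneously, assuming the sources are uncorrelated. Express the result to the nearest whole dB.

For uncorrelated sources the intensities add, so convert each level to linear form, sum, and take 10·log₁₀ of the total.
Σ 10^(L/10) = 10^(92/10) + 10^(80/10) + 10^(88/10) + 10^(75/10) = 2.347e+09.
L_total = 10·log₁₀(2.347e+09) = 93.71 dB.

94 dB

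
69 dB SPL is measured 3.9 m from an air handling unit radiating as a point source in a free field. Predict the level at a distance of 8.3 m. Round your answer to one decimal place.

For a point source, L₂ = L₁ − 20·log₁₀(r₂/r₁).
L₂ = 69 − 20·log₁₀(8.3/3.9) = 69 − 6.560 = 62.44 dB SPL.

62.4 dB SPL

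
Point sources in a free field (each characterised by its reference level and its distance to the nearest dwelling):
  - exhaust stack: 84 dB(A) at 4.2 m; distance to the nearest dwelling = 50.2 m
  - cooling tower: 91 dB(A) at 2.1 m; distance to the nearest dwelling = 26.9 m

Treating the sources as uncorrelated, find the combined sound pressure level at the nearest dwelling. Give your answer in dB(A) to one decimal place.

Propagate each source to the receiver with L = L_ref − 20·log₁₀(r/r_ref), then add intensities.
exhaust stack: 84 − 20·log₁₀(50.2/4.2) = 84 − 21.55 = 62.45 dB(A).
cooling tower: 91 − 20·log₁₀(26.9/2.1) = 91 − 22.15 = 68.85 dB(A).
Σ 10^(L/10) = 9.431e+06 → L_total = 10·log₁₀(9.431e+06) = 69.75 dB(A).

69.7 dB(A)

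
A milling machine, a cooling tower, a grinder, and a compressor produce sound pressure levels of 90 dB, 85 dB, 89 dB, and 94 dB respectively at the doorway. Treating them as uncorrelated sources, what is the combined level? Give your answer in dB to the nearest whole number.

Incoherent sources combine by intensity addition: L_total = 10·log₁₀(Σ 10^(L_i/10)).
Σ 10^(L/10) = 10^(90/10) + 10^(85/10) + 10^(89/10) + 10^(94/10) = 4.622e+09.
L_total = 10·log₁₀(4.622e+09) = 96.65 dB.

97 dB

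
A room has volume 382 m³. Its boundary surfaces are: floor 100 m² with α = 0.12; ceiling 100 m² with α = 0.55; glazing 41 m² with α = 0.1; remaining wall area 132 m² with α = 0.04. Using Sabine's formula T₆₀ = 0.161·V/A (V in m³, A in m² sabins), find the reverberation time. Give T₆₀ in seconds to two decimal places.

Total absorption A = 100·0.12 + 100·0.55 + 41·0.1 + 132·0.04 = 76.38 m² sabins.
T₆₀ = 0.161·V/A = 0.161·382/76.38 = 0.805 s.

0.81 s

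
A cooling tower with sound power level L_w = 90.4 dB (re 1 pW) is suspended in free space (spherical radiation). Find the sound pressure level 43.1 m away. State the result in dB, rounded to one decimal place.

46.7 dB

Free-field spherical radiation: L_p = L_w − 10·log₁₀(4π·r²), r = 43.1 m.
4π·r² = 2.334e+04 m², 10·log₁₀ of that is 43.682 dB.
L_p = 90.4 − 43.682 = 46.72 dB.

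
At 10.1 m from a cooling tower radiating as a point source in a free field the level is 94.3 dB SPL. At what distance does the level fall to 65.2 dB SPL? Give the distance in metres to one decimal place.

288.0 m

For a point source L₁ − L₂ = 20·log₁₀(r₂/r₁), so r₂ = r₁·10^((L₁−L₂)/20).
r₂ = 10.1·10^((94.3−65.2)/20) = 10.1·10^(29.1/20) = 287.95 m.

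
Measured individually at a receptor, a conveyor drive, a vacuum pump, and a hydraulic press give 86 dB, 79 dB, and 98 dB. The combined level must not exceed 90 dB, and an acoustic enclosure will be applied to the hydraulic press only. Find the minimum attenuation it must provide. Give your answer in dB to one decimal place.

Fixed contribution from the other sources: Σ 10^(L/10) = 10^(86/10) + 10^(79/10) = 4.775e+08 (86.79 dB).
To meet 90 dB overall, the treated hydraulic press may contribute at most 10^(90/10) − 4.775e+08 = 5.225e+08, i.e. 87.18 dB.
So the hydraulic press must be reduced from 98 to 87.18 dB: IL = 10.82 dB.

10.8 dB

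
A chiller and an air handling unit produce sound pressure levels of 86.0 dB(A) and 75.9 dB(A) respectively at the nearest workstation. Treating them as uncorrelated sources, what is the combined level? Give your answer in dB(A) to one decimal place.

86.4 dB(A)

For uncorrelated sources the intensities add, so convert each level to linear form, sum, and take 10·log₁₀ of the total.
Σ 10^(L/10) = 10^(86.0/10) + 10^(75.9/10) = 4.370e+08.
L_total = 10·log₁₀(4.370e+08) = 86.40 dB(A).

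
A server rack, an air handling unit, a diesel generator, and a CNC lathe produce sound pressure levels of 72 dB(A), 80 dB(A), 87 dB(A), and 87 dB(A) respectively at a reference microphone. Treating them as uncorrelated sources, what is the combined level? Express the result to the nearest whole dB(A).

For uncorrelated sources the intensities add, so convert each level to linear form, sum, and take 10·log₁₀ of the total.
Σ 10^(L/10) = 10^(72/10) + 10^(80/10) + 10^(87/10) + 10^(87/10) = 1.118e+09.
L_total = 10·log₁₀(1.118e+09) = 90.49 dB(A).

90 dB(A)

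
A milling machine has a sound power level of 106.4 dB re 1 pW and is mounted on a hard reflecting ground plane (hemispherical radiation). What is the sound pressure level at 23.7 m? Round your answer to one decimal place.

70.9 dB

L_p = L_w − 10·log₁₀(2π·r²) with r = 23.7 m.
2π·r² = 3529 m², 10·log₁₀ of that is 35.477 dB.
L_p = 106.4 − 35.477 = 70.92 dB.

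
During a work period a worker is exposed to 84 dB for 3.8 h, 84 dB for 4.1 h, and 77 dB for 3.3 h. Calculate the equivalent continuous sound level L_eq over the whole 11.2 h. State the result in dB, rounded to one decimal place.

82.8 dB

L_eq = 10·log₁₀[(1/T)·Σ tᵢ·10^(Lᵢ/10)] with T = 11.2 h.
Σ tᵢ·10^(Lᵢ/10) = 3.8·10^(84/10) + 4.1·10^(84/10) + 3.3·10^(77/10) = 2.150e+09.
L_eq = 10·log₁₀(2.150e+09/11.2) = 82.83 dB.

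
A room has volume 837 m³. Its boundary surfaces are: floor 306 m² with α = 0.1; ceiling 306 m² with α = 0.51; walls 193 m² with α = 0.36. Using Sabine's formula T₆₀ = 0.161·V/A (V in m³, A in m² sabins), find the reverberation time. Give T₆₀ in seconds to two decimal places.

0.53 s

Summing Sᵢαᵢ: 306·0.1 + 306·0.51 + 193·0.36 = 256.14 m².
T₆₀ = 0.161 × 837 / 256.14 = 0.526 s.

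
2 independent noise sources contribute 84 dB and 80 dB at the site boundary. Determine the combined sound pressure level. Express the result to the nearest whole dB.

Incoherent sources combine by intensity addition: L_total = 10·log₁₀(Σ 10^(L_i/10)).
Σ 10^(L/10) = 10^(84/10) + 10^(80/10) = 3.512e+08.
L_total = 10·log₁₀(3.512e+08) = 85.46 dB.

85 dB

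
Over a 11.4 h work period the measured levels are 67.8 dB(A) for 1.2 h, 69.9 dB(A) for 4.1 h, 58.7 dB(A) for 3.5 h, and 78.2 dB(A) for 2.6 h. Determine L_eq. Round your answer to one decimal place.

L_eq = 10·log₁₀[(1/T)·Σ tᵢ·10^(Lᵢ/10)] with T = 11.4 h.
Σ tᵢ·10^(Lᵢ/10) = 1.2·10^(67.8/10) + 4.1·10^(69.9/10) + 3.5·10^(58.7/10) + 2.6·10^(78.2/10) = 2.217e+08.
L_eq = 10·log₁₀(2.217e+08/11.4) = 72.89 dB(A).

72.9 dB(A)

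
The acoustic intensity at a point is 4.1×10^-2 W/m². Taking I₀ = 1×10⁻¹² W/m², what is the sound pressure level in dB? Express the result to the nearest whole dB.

Dividing by I₀ shifts the exponent by 12: I/I₀ = 4.1×10^10.
L = 10·(0.6128 + 10) = 106.13 dB.

106 dB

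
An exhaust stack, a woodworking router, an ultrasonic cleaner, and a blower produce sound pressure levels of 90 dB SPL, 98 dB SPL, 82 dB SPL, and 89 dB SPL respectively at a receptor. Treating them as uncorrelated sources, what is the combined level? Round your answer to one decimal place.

Incoherent sources combine by intensity addition: L_total = 10·log₁₀(Σ 10^(L_i/10)).
Σ 10^(L/10) = 10^(90/10) + 10^(98/10) + 10^(82/10) + 10^(89/10) = 8.262e+09.
L_total = 10·log₁₀(8.262e+09) = 99.17 dB SPL.

99.2 dB SPL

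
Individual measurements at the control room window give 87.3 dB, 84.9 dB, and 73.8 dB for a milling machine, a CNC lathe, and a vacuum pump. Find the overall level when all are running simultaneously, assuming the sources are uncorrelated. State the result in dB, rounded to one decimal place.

Incoherent sources combine by intensity addition: L_total = 10·log₁₀(Σ 10^(L_i/10)).
Σ 10^(L/10) = 10^(87.3/10) + 10^(84.9/10) + 10^(73.8/10) = 8.700e+08.
L_total = 10·log₁₀(8.700e+08) = 89.40 dB.

89.4 dB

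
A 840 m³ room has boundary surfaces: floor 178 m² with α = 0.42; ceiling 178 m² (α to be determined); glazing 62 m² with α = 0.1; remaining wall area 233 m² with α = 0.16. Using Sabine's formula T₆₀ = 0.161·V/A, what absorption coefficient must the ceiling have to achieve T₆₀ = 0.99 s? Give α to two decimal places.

0.10

Required total absorption A = 0.161·840/0.99 = 136.61 m².
Absorption from the other surfaces = 178·0.42 + 62·0.1 + 233·0.16 = 118.24 m², so the ceiling must supply 18.37 m² over 178 m².
α = 18.37/178 = 0.103.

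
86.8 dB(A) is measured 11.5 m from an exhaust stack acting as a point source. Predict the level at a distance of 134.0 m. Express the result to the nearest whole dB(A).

For a point source, L₂ = L₁ − 20·log₁₀(r₂/r₁).
L₂ = 86.8 − 20·log₁₀(134.0/11.5) = 86.8 − 21.328 = 65.47 dB(A).

65 dB(A)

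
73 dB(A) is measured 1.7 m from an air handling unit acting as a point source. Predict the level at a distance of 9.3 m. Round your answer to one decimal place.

For a point source, L₂ = L₁ − 20·log₁₀(r₂/r₁).
L₂ = 73 − 20·log₁₀(9.3/1.7) = 73 − 14.761 = 58.24 dB(A).

58.2 dB(A)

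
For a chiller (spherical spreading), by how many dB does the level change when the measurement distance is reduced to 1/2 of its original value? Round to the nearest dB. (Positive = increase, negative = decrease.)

With spherical spreading the level changes by −20·log₁₀(r₂/r₁).
ΔL = −20·log₁₀(0.5) = +6.02 dB.

+6 dB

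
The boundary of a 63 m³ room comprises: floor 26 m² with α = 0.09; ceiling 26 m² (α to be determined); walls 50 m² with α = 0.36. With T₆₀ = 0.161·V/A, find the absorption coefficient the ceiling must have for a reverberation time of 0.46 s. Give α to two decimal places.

0.07

From T₆₀ = 0.161·V/A, the target T₆₀ = 0.46 s needs A = 0.161·63/0.46 = 22.05 m².
Absorption from the other surfaces = 26·0.09 + 50·0.36 = 20.34 m², so the ceiling must supply 1.71 m² over 26 m².
α = 1.71/26 = 0.066.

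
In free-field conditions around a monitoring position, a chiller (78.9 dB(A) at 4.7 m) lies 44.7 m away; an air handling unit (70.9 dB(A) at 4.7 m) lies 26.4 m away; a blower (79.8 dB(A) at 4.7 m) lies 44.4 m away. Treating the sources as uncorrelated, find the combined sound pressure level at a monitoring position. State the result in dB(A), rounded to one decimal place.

63.7 dB(A)

First find each source's level at the receiver (point-source: −20·log₁₀(r/r_ref)), then combine on an intensity basis.
chiller: 78.9 − 20·log₁₀(44.7/4.7) = 78.9 − 19.56 = 59.34 dB(A).
air handling unit: 70.9 − 20·log₁₀(26.4/4.7) = 70.9 − 14.99 = 55.91 dB(A).
blower: 79.8 − 20·log₁₀(44.4/4.7) = 79.8 − 19.51 = 60.29 dB(A).
Σ 10^(L/10) = 2.318e+06 → L_total = 10·log₁₀(2.318e+06) = 63.65 dB(A).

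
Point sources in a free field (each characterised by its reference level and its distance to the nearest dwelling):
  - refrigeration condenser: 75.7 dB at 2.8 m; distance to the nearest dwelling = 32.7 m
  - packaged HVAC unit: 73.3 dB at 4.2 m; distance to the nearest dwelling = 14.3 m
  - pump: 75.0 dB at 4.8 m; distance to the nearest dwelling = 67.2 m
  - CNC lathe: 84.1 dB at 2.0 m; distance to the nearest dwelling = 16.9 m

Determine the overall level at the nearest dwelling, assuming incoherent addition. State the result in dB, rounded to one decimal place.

67.7 dB

Propagate each source to the receiver with L = L_ref − 20·log₁₀(r/r_ref), then add intensities.
refrigeration condenser: 75.7 − 20·log₁₀(32.7/2.8) = 75.7 − 21.35 = 54.35 dB.
packaged HVAC unit: 73.3 − 20·log₁₀(14.3/4.2) = 73.3 − 10.64 = 62.66 dB.
pump: 75.0 − 20·log₁₀(67.2/4.8) = 75.0 − 22.92 = 52.08 dB.
CNC lathe: 84.1 − 20·log₁₀(16.9/2.0) = 84.1 − 18.54 = 65.56 dB.
Σ 10^(L/10) = 5.878e+06 → L_total = 10·log₁₀(5.878e+06) = 67.69 dB.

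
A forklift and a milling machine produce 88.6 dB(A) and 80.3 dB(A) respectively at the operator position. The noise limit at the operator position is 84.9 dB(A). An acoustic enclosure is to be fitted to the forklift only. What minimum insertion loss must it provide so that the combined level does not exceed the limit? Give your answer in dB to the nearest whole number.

Everything except the forklift sums to 10^(80.3/10) = 1.072e+08 in linear terms, 80.30 dB(A).
To meet 84.9 dB(A) overall, the treated forklift may contribute at most 10^(84.9/10) − 1.072e+08 = 2.019e+08, i.e. 83.05 dB(A).
Required insertion loss = 88.6 − 83.05 = 5.55 dB.

6 dB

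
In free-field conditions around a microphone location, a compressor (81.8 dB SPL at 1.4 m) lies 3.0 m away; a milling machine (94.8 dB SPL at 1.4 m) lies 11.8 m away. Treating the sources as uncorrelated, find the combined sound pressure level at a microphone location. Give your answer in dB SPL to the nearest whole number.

79 dB SPL

Propagate each source to the receiver with L = L_ref − 20·log₁₀(r/r_ref), then add intensities.
compressor: 81.8 − 20·log₁₀(3.0/1.4) = 81.8 − 6.62 = 75.18 dB SPL.
milling machine: 94.8 − 20·log₁₀(11.8/1.4) = 94.8 − 18.52 = 76.28 dB SPL.
Σ 10^(L/10) = 7.547e+07 → L_total = 10·log₁₀(7.547e+07) = 78.78 dB SPL.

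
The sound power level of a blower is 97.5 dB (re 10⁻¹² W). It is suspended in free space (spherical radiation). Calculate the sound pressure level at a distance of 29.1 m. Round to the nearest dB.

57 dB

The power spreads over a sphere of area 4π·r², so L_p = L_w − 10·log₁₀(4π·r²).
4π·r² = 1.064e+04 m², 10·log₁₀ of that is 40.270 dB.
L_p = 97.5 − 40.270 = 57.23 dB.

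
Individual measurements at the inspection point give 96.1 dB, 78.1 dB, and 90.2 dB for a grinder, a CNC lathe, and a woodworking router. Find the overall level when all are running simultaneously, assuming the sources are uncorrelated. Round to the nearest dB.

For uncorrelated sources the intensities add, so convert each level to linear form, sum, and take 10·log₁₀ of the total.
Σ 10^(L/10) = 10^(96.1/10) + 10^(78.1/10) + 10^(90.2/10) = 5.185e+09.
L_total = 10·log₁₀(5.185e+09) = 97.15 dB.

97 dB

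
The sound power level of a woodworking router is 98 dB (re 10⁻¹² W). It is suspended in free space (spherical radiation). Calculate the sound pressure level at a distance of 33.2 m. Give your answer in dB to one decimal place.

L_p = L_w − 10·log₁₀(4π·r²) with r = 33.2 m.
4π·r² = 1.385e+04 m², 10·log₁₀ of that is 41.415 dB.
L_p = 98 − 41.415 = 56.59 dB.

56.6 dB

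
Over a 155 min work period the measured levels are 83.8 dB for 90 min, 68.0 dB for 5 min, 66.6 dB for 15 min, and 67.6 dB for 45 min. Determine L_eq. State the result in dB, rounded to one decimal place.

81.5 dB

The energy average is taken in the linear domain: L_eq = 10·log₁₀[(Σ tᵢ·10^(Lᵢ/10))/T], T = 155 min.
Σ tᵢ·10^(Lᵢ/10) = 90·10^(83.8/10) + 5·10^(68.0/10) + 15·10^(66.6/10) + 45·10^(67.6/10) = 2.195e+10.
L_eq = 10·log₁₀(2.195e+10/155) = 81.51 dB.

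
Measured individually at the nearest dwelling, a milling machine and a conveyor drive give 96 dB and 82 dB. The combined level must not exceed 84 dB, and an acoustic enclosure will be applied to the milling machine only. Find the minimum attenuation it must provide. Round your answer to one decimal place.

Fixed contribution from the other source: Σ 10^(L/10) = 10^(82/10) = 1.585e+08 (82.00 dB).
The limit corresponds to 10^(84/10) = 2.512e+08; subtracting the fixed part leaves 9.270e+07 for the milling machine, i.e. 79.67 dB.
So the milling machine must be reduced from 96 to 79.67 dB: IL = 16.33 dB.

16.3 dB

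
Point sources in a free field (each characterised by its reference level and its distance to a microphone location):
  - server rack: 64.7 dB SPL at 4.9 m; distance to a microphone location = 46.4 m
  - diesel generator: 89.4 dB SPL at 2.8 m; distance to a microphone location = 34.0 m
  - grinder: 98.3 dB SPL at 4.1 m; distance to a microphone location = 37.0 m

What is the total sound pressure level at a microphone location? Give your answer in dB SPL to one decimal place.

First find each source's level at the receiver (point-source: −20·log₁₀(r/r_ref)), then combine on an intensity basis.
server rack: 64.7 − 20·log₁₀(46.4/4.9) = 64.7 − 19.53 = 45.17 dB SPL.
diesel generator: 89.4 − 20·log₁₀(34.0/2.8) = 89.4 − 21.69 = 67.71 dB SPL.
grinder: 98.3 − 20·log₁₀(37.0/4.1) = 98.3 − 19.11 = 79.19 dB SPL.
Σ 10^(L/10) = 8.896e+07 → L_total = 10·log₁₀(8.896e+07) = 79.49 dB SPL.

79.5 dB SPL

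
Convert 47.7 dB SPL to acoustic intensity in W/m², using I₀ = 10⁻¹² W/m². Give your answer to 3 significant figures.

5.89e-08 W/m²

I = I₀·10^(L/10) = 10⁻¹² × 10^(47.7/10) = 10^(-7.230).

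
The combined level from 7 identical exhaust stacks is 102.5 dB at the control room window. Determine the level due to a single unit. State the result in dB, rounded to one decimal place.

94.0 dB

Dividing the total intensity by 7 lowers the level by 10·log₁₀ 7 = 8.451 dB: L₁ = 102.5 − 8.451.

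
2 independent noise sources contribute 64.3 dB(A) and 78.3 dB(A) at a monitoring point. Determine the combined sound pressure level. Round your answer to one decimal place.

78.5 dB(A)

For uncorrelated sources the intensities add, so convert each level to linear form, sum, and take 10·log₁₀ of the total.
Σ 10^(L/10) = 10^(64.3/10) + 10^(78.3/10) = 7.030e+07.
L_total = 10·log₁₀(7.030e+07) = 78.47 dB(A).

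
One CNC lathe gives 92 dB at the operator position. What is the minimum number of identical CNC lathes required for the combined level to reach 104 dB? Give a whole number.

Need L₁ + 10·log₁₀ N ≥ 104, i.e. log₁₀ N ≥ 1.20.
N ≥ 10^(12.0/10) = 15.849, so N = 16.

16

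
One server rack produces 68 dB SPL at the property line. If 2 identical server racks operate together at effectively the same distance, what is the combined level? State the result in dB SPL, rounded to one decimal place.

N identical incoherent sources raise the level by 10·log₁₀ N.
L_total = 68 + 10·log₁₀(2) = 68 + 3.010 = 71.01 dB SPL.

71.0 dB SPL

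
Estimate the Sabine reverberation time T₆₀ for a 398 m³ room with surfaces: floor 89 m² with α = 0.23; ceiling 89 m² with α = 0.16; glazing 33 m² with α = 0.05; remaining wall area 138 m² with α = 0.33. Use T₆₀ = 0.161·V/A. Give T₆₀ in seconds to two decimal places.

0.78 s

Summing Sᵢαᵢ: 89·0.23 + 89·0.16 + 33·0.05 + 138·0.33 = 81.90 m².
T₆₀ = 0.161 × 398 / 81.90 = 0.782 s.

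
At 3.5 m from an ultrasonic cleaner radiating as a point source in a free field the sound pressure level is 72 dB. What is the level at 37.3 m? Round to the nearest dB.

Spherical spreading from a point source gives a 20·log₁₀(r₂/r₁) drop.
L₂ = 72 − 20·log₁₀(37.3/3.5) = 72 − 20.553 = 51.45 dB.

51 dB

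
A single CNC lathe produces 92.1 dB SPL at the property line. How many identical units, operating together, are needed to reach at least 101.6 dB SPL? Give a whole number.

9

Need L₁ + 10·log₁₀ N ≥ 101.6, i.e. log₁₀ N ≥ 0.95.
N ≥ 10^(9.5/10) = 8.913, so N = 9.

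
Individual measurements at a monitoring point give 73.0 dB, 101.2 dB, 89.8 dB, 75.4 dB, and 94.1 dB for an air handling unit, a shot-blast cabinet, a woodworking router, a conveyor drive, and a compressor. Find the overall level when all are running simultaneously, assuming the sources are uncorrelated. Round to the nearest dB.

102 dB

For uncorrelated sources the intensities add, so convert each level to linear form, sum, and take 10·log₁₀ of the total.
Σ 10^(L/10) = 10^(73.0/10) + 10^(101.2/10) + 10^(89.8/10) + 10^(75.4/10) + 10^(94.1/10) = 1.676e+10.
L_total = 10·log₁₀(1.676e+10) = 102.24 dB.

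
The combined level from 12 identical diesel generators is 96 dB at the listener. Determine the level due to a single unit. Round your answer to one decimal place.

85.2 dB

For N identical incoherent sources L_total = L₁ + 10·log₁₀ N, so L₁ = 96 − 10·log₁₀(12) = 96 − 10.792.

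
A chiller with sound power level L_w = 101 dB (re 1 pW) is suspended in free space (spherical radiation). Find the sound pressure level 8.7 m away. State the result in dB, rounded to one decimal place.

71.2 dB

L_p = L_w − 10·log₁₀(4π·r²) with r = 8.7 m.
4π·r² = 951.1 m², 10·log₁₀ of that is 29.782 dB.
L_p = 101 − 29.782 = 71.22 dB.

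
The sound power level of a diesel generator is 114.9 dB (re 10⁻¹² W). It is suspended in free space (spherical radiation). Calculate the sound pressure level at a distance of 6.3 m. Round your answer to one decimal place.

The power spreads over a sphere of area 4π·r², so L_p = L_w − 10·log₁₀(4π·r²).
4π·r² = 498.8 m², 10·log₁₀ of that is 26.979 dB.
L_p = 114.9 − 26.979 = 87.92 dB.

87.9 dB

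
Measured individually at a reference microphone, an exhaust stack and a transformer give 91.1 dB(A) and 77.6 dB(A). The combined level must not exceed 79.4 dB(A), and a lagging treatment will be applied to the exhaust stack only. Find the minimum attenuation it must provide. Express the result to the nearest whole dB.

16 dB

The untreated sources together contribute 10^(77.6/10) = 5.754e+07, i.e. 77.60 dB(A).
The limit corresponds to 10^(79.4/10) = 8.710e+07; subtracting the fixed part leaves 2.955e+07 for the exhaust stack, i.e. 74.71 dB(A).
So the exhaust stack must be reduced from 91.1 to 74.71 dB(A): IL = 16.39 dB.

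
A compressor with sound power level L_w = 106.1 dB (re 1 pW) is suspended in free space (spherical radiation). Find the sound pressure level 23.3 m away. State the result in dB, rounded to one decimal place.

L_p = L_w − 10·log₁₀(4π·r²) with r = 23.3 m.
4π·r² = 6822 m², 10·log₁₀ of that is 38.339 dB.
L_p = 106.1 − 38.339 = 67.76 dB.

67.8 dB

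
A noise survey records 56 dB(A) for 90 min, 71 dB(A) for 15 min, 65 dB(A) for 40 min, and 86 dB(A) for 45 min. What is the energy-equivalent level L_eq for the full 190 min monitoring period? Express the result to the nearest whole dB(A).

80 dB(A)

Weight each interval's intensity by its duration and average over T = 190 min:
Σ tᵢ·10^(Lᵢ/10) = 90·10^(56/10) + 15·10^(71/10) + 40·10^(65/10) + 45·10^(86/10) = 1.827e+10.
L_eq = 10·log₁₀(1.827e+10/190) = 79.83 dB(A).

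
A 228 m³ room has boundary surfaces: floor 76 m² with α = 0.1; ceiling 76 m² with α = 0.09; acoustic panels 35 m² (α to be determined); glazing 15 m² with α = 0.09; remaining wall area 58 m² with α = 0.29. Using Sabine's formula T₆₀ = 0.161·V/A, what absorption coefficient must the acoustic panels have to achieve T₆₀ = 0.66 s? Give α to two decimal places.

From T₆₀ = 0.161·V/A, the target T₆₀ = 0.66 s needs A = 0.161·228/0.66 = 55.62 m².
Absorption from the other surfaces = 76·0.1 + 76·0.09 + 15·0.09 + 58·0.29 = 32.61 m², so the acoustic panels must supply 23.01 m² over 35 m².
α = 23.01/35 = 0.657.

0.66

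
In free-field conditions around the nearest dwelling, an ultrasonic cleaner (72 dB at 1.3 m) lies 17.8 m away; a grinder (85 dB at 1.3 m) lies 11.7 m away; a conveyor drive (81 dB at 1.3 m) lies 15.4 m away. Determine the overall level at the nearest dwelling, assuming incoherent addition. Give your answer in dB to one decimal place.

Apply inverse-square spreading to bring every level to the receiver, then sum 10^(L/10).
ultrasonic cleaner: 72 − 20·log₁₀(17.8/1.3) = 72 − 22.73 = 49.27 dB.
grinder: 85 − 20·log₁₀(11.7/1.3) = 85 − 19.08 = 65.92 dB.
conveyor drive: 81 − 20·log₁₀(15.4/1.3) = 81 − 21.47 = 59.53 dB.
Σ 10^(L/10) = 4.886e+06 → L_total = 10·log₁₀(4.886e+06) = 66.89 dB.

66.9 dB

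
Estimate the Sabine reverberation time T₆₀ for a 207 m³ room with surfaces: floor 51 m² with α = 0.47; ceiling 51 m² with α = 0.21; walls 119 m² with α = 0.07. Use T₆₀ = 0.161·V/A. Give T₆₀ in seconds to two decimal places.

0.77 s

Summing Sᵢαᵢ: 51·0.47 + 51·0.21 + 119·0.07 = 43.01 m².
T₆₀ = 0.161 × 207 / 43.01 = 0.775 s.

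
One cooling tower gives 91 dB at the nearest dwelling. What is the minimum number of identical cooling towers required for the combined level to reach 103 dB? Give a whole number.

16

Need L₁ + 10·log₁₀ N ≥ 103, i.e. log₁₀ N ≥ 1.20.
N ≥ 10^(12.0/10) = 15.849, so N = 16.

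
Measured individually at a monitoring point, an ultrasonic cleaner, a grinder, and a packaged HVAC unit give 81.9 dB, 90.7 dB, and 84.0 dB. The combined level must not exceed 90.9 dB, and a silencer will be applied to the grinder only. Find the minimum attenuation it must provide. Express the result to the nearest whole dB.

Fixed contribution from the other sources: Σ 10^(L/10) = 10^(81.9/10) + 10^(84.0/10) = 4.061e+08 (86.09 dB).
The limit corresponds to 10^(90.9/10) = 1.230e+09; subtracting the fixed part leaves 8.242e+08 for the grinder, i.e. 89.16 dB.
So the grinder must be reduced from 90.7 to 89.16 dB: IL = 1.54 dB.

2 dB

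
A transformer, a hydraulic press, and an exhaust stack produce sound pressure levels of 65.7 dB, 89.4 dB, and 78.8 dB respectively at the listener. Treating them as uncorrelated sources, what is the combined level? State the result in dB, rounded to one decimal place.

For uncorrelated sources the intensities add, so convert each level to linear form, sum, and take 10·log₁₀ of the total.
Σ 10^(L/10) = 10^(65.7/10) + 10^(89.4/10) + 10^(78.8/10) = 9.505e+08.
L_total = 10·log₁₀(9.505e+08) = 89.78 dB.

89.8 dB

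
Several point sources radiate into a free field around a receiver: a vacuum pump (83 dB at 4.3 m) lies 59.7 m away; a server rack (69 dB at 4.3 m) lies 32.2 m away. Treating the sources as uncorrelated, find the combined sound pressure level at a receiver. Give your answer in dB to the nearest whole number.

61 dB

Apply inverse-square spreading to bring every level to the receiver, then sum 10^(L/10).
vacuum pump: 83 − 20·log₁₀(59.7/4.3) = 83 − 22.85 = 60.15 dB.
server rack: 69 − 20·log₁₀(32.2/4.3) = 69 − 17.49 = 51.51 dB.
Σ 10^(L/10) = 1.177e+06 → L_total = 10·log₁₀(1.177e+06) = 60.71 dB.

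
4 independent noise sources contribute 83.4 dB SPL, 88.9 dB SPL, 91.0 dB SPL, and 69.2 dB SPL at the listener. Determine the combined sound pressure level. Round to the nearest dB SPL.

For uncorrelated sources the intensities add, so convert each level to linear form, sum, and take 10·log₁₀ of the total.
Σ 10^(L/10) = 10^(83.4/10) + 10^(88.9/10) + 10^(91.0/10) + 10^(69.2/10) = 2.262e+09.
L_total = 10·log₁₀(2.262e+09) = 93.55 dB SPL.

94 dB SPL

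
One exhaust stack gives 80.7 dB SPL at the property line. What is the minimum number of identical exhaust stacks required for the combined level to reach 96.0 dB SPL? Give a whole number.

Need L₁ + 10·log₁₀ N ≥ 96.0, i.e. log₁₀ N ≥ 1.53.
N ≥ 10^(15.3/10) = 33.884, so N = 34.

34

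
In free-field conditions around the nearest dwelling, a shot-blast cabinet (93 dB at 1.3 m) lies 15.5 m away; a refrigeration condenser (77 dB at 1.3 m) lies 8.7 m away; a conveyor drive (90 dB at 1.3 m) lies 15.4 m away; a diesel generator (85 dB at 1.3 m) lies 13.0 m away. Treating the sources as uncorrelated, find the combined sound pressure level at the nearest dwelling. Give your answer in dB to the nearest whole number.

74 dB

Apply inverse-square spreading to bring every level to the receiver, then sum 10^(L/10).
shot-blast cabinet: 93 − 20·log₁₀(15.5/1.3) = 93 − 21.53 = 71.47 dB.
refrigeration condenser: 77 − 20·log₁₀(8.7/1.3) = 77 − 16.51 = 60.49 dB.
conveyor drive: 90 − 20·log₁₀(15.4/1.3) = 90 − 21.47 = 68.53 dB.
diesel generator: 85 − 20·log₁₀(13.0/1.3) = 85 − 20.00 = 65.00 dB.
Σ 10^(L/10) = 2.544e+07 → L_total = 10·log₁₀(2.544e+07) = 74.06 dB.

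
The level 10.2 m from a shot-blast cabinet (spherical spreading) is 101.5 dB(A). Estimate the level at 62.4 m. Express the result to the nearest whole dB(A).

For a point source, L₂ = L₁ − 20·log₁₀(r₂/r₁).
L₂ = 101.5 − 20·log₁₀(62.4/10.2) = 101.5 − 15.732 = 85.77 dB(A).

86 dB(A)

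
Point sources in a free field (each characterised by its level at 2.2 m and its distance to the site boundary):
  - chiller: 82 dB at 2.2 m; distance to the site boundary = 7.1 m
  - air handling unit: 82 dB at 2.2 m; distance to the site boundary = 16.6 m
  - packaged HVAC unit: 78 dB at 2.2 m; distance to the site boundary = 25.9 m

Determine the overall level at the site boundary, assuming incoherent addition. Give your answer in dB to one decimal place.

72.7 dB

First find each source's level at the receiver (point-source: −20·log₁₀(r/r_ref)), then combine on an intensity basis.
chiller: 82 − 20·log₁₀(7.1/2.2) = 82 − 10.18 = 71.82 dB.
air handling unit: 82 − 20·log₁₀(16.6/2.2) = 82 − 17.55 = 64.45 dB.
packaged HVAC unit: 78 − 20·log₁₀(25.9/2.2) = 78 − 21.42 = 56.58 dB.
Σ 10^(L/10) = 1.846e+07 → L_total = 10·log₁₀(1.846e+07) = 72.66 dB.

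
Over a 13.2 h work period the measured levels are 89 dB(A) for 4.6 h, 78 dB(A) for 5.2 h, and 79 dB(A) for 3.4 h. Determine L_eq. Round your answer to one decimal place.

85.1 dB(A)

L_eq = 10·log₁₀[(1/T)·Σ tᵢ·10^(Lᵢ/10)] with T = 13.2 h.
Σ tᵢ·10^(Lᵢ/10) = 4.6·10^(89/10) + 5.2·10^(78/10) + 3.4·10^(79/10) = 4.252e+09.
L_eq = 10·log₁₀(4.252e+09/13.2) = 85.08 dB(A).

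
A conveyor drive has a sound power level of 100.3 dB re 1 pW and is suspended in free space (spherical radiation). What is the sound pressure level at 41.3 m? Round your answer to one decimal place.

L_p = L_w − 10·log₁₀(4π·r²) with r = 41.3 m.
4π·r² = 2.143e+04 m², 10·log₁₀ of that is 43.311 dB.
L_p = 100.3 − 43.311 = 56.99 dB.

57.0 dB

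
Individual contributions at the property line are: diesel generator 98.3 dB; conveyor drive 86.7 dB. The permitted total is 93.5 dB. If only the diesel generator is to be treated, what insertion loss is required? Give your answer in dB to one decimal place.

5.8 dB

Everything except the diesel generator sums to 10^(86.7/10) = 4.677e+08 in linear terms, 86.70 dB.
The limit corresponds to 10^(93.5/10) = 2.239e+09; subtracting the fixed part leaves 1.771e+09 for the diesel generator, i.e. 92.48 dB.
Required insertion loss = 98.3 − 92.48 = 5.82 dB.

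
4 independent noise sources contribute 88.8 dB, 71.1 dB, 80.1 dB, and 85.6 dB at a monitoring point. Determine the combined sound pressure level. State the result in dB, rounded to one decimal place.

For uncorrelated sources the intensities add, so convert each level to linear form, sum, and take 10·log₁₀ of the total.
Σ 10^(L/10) = 10^(88.8/10) + 10^(71.1/10) + 10^(80.1/10) + 10^(85.6/10) = 1.237e+09.
L_total = 10·log₁₀(1.237e+09) = 90.92 dB.

90.9 dB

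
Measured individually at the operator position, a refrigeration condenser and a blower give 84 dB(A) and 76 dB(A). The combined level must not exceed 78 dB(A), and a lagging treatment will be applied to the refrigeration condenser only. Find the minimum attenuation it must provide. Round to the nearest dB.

Everything except the refrigeration condenser sums to 10^(76/10) = 3.981e+07 in linear terms, 76.00 dB(A).
The limit corresponds to 10^(78/10) = 6.310e+07; subtracting the fixed part leaves 2.329e+07 for the refrigeration condenser, i.e. 73.67 dB(A).
Required insertion loss = 84 − 73.67 = 10.33 dB.

10 dB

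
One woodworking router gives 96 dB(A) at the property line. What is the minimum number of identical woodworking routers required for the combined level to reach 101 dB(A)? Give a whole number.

The shortfall is 101 − 96 = 5.0 dB, and N units add 10·log₁₀ N, so need 10·log₁₀ N ≥ 5.0.
N ≥ 10^(5.0/10) = 3.162, so N = 4.

4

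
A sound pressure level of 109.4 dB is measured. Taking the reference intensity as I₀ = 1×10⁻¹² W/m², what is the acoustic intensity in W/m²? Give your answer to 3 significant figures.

0.0871 W/m²

I = I₀·10^(L/10) = 10⁻¹² × 10^(109.4/10) = 10^(-1.060).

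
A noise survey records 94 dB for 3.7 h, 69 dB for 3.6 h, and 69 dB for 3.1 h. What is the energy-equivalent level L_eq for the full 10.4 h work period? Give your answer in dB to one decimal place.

The energy average is taken in the linear domain: L_eq = 10·log₁₀[(Σ tᵢ·10^(Lᵢ/10))/T], T = 10.4 h.
Σ tᵢ·10^(Lᵢ/10) = 3.7·10^(94/10) + 3.6·10^(69/10) + 3.1·10^(69/10) = 9.347e+09.
L_eq = 10·log₁₀(9.347e+09/10.4) = 89.54 dB.

89.5 dB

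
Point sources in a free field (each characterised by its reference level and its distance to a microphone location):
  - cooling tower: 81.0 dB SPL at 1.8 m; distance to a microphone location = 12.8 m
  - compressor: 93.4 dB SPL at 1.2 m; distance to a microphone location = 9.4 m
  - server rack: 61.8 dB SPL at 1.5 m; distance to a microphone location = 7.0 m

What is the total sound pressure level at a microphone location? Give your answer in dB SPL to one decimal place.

First find each source's level at the receiver (point-source: −20·log₁₀(r/r_ref)), then combine on an intensity basis.
cooling tower: 81.0 − 20·log₁₀(12.8/1.8) = 81.0 − 17.04 = 63.96 dB SPL.
compressor: 93.4 − 20·log₁₀(9.4/1.2) = 93.4 − 17.88 = 75.52 dB SPL.
server rack: 61.8 − 20·log₁₀(7.0/1.5) = 61.8 − 13.38 = 48.42 dB SPL.
Σ 10^(L/10) = 3.821e+07 → L_total = 10·log₁₀(3.821e+07) = 75.82 dB SPL.

75.8 dB SPL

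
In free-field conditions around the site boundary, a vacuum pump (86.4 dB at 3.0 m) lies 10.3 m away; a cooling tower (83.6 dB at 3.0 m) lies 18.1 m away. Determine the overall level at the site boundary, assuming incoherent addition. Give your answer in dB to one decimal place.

76.4 dB

First find each source's level at the receiver (point-source: −20·log₁₀(r/r_ref)), then combine on an intensity basis.
vacuum pump: 86.4 − 20·log₁₀(10.3/3.0) = 86.4 − 10.71 = 75.69 dB.
cooling tower: 83.6 − 20·log₁₀(18.1/3.0) = 83.6 − 15.61 = 67.99 dB.
Σ 10^(L/10) = 4.332e+07 → L_total = 10·log₁₀(4.332e+07) = 76.37 dB.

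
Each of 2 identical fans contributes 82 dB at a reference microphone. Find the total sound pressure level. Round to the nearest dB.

With 2 equal, uncorrelated contributions the intensity is 2× that of one unit, giving a rise of 10·log₁₀ 2.
L_total = 82 + 10·log₁₀(2) = 82 + 3.010 = 85.01 dB.

85 dB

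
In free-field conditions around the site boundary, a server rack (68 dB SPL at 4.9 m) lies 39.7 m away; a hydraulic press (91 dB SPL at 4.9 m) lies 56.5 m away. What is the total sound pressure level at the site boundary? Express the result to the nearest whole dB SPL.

Apply inverse-square spreading to bring every level to the receiver, then sum 10^(L/10).
server rack: 68 − 20·log₁₀(39.7/4.9) = 68 − 18.17 = 49.83 dB SPL.
hydraulic press: 91 − 20·log₁₀(56.5/4.9) = 91 − 21.24 = 69.76 dB SPL.
Σ 10^(L/10) = 9.565e+06 → L_total = 10·log₁₀(9.565e+06) = 69.81 dB SPL.

70 dB SPL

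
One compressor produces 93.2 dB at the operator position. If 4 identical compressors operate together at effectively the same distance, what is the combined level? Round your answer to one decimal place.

N identical incoherent sources raise the level by 10·log₁₀ N.
L_total = 93.2 + 10·log₁₀(4) = 93.2 + 6.021 = 99.22 dB.

99.2 dB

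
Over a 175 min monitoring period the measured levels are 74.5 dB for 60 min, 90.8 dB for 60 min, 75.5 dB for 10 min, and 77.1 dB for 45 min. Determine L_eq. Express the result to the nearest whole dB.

Weight each interval's intensity by its duration and average over T = 175 min:
Σ tᵢ·10^(Lᵢ/10) = 60·10^(74.5/10) + 60·10^(90.8/10) + 10·10^(75.5/10) + 45·10^(77.1/10) = 7.649e+10.
L_eq = 10·log₁₀(7.649e+10/175) = 86.41 dB.

86 dB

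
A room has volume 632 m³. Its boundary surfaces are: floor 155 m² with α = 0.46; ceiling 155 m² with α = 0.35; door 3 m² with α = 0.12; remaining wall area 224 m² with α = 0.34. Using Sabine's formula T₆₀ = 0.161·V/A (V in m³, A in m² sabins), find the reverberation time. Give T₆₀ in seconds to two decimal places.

Summing Sᵢαᵢ: 155·0.46 + 155·0.35 + 3·0.12 + 224·0.34 = 202.07 m².
T₆₀ = 0.161 × 632 / 202.07 = 0.504 s.

0.50 s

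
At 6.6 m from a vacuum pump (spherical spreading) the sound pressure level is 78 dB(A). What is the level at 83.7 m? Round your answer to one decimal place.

55.9 dB(A)

Spherical spreading from a point source gives a 20·log₁₀(r₂/r₁) drop.
L₂ = 78 − 20·log₁₀(83.7/6.6) = 78 − 22.064 = 55.94 dB(A).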